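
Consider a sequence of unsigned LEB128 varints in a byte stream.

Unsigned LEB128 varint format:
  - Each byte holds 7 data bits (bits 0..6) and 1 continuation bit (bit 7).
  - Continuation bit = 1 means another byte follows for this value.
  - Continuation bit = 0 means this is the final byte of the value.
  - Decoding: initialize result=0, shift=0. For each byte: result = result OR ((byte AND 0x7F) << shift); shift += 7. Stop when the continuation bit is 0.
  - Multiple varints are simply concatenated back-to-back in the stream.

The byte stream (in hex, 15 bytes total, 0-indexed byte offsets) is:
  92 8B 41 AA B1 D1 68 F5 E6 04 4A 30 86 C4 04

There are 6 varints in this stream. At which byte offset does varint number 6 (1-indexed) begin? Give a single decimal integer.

Answer: 12

Derivation:
  byte[0]=0x92 cont=1 payload=0x12=18: acc |= 18<<0 -> acc=18 shift=7
  byte[1]=0x8B cont=1 payload=0x0B=11: acc |= 11<<7 -> acc=1426 shift=14
  byte[2]=0x41 cont=0 payload=0x41=65: acc |= 65<<14 -> acc=1066386 shift=21 [end]
Varint 1: bytes[0:3] = 92 8B 41 -> value 1066386 (3 byte(s))
  byte[3]=0xAA cont=1 payload=0x2A=42: acc |= 42<<0 -> acc=42 shift=7
  byte[4]=0xB1 cont=1 payload=0x31=49: acc |= 49<<7 -> acc=6314 shift=14
  byte[5]=0xD1 cont=1 payload=0x51=81: acc |= 81<<14 -> acc=1333418 shift=21
  byte[6]=0x68 cont=0 payload=0x68=104: acc |= 104<<21 -> acc=219437226 shift=28 [end]
Varint 2: bytes[3:7] = AA B1 D1 68 -> value 219437226 (4 byte(s))
  byte[7]=0xF5 cont=1 payload=0x75=117: acc |= 117<<0 -> acc=117 shift=7
  byte[8]=0xE6 cont=1 payload=0x66=102: acc |= 102<<7 -> acc=13173 shift=14
  byte[9]=0x04 cont=0 payload=0x04=4: acc |= 4<<14 -> acc=78709 shift=21 [end]
Varint 3: bytes[7:10] = F5 E6 04 -> value 78709 (3 byte(s))
  byte[10]=0x4A cont=0 payload=0x4A=74: acc |= 74<<0 -> acc=74 shift=7 [end]
Varint 4: bytes[10:11] = 4A -> value 74 (1 byte(s))
  byte[11]=0x30 cont=0 payload=0x30=48: acc |= 48<<0 -> acc=48 shift=7 [end]
Varint 5: bytes[11:12] = 30 -> value 48 (1 byte(s))
  byte[12]=0x86 cont=1 payload=0x06=6: acc |= 6<<0 -> acc=6 shift=7
  byte[13]=0xC4 cont=1 payload=0x44=68: acc |= 68<<7 -> acc=8710 shift=14
  byte[14]=0x04 cont=0 payload=0x04=4: acc |= 4<<14 -> acc=74246 shift=21 [end]
Varint 6: bytes[12:15] = 86 C4 04 -> value 74246 (3 byte(s))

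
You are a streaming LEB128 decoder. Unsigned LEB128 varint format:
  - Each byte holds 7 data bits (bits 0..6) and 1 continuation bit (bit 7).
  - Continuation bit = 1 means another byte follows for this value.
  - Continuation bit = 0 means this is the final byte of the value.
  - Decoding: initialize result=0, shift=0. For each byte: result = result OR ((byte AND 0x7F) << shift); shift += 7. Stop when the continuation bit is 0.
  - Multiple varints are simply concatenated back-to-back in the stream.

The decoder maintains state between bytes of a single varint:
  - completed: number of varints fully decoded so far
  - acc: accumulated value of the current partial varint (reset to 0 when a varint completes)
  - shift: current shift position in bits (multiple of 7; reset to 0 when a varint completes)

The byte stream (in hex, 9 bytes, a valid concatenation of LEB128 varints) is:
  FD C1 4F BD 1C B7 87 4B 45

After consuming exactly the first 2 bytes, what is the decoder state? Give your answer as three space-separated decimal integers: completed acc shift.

Answer: 0 8445 14

Derivation:
byte[0]=0xFD cont=1 payload=0x7D: acc |= 125<<0 -> completed=0 acc=125 shift=7
byte[1]=0xC1 cont=1 payload=0x41: acc |= 65<<7 -> completed=0 acc=8445 shift=14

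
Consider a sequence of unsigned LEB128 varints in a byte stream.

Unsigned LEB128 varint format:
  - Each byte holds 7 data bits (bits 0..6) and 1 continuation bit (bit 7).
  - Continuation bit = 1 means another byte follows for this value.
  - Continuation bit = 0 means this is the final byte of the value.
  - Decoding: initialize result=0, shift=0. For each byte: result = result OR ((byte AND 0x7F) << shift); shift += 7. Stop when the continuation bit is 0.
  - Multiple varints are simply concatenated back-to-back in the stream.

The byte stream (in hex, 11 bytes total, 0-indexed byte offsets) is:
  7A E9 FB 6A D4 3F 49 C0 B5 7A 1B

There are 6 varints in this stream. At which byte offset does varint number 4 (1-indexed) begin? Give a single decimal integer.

  byte[0]=0x7A cont=0 payload=0x7A=122: acc |= 122<<0 -> acc=122 shift=7 [end]
Varint 1: bytes[0:1] = 7A -> value 122 (1 byte(s))
  byte[1]=0xE9 cont=1 payload=0x69=105: acc |= 105<<0 -> acc=105 shift=7
  byte[2]=0xFB cont=1 payload=0x7B=123: acc |= 123<<7 -> acc=15849 shift=14
  byte[3]=0x6A cont=0 payload=0x6A=106: acc |= 106<<14 -> acc=1752553 shift=21 [end]
Varint 2: bytes[1:4] = E9 FB 6A -> value 1752553 (3 byte(s))
  byte[4]=0xD4 cont=1 payload=0x54=84: acc |= 84<<0 -> acc=84 shift=7
  byte[5]=0x3F cont=0 payload=0x3F=63: acc |= 63<<7 -> acc=8148 shift=14 [end]
Varint 3: bytes[4:6] = D4 3F -> value 8148 (2 byte(s))
  byte[6]=0x49 cont=0 payload=0x49=73: acc |= 73<<0 -> acc=73 shift=7 [end]
Varint 4: bytes[6:7] = 49 -> value 73 (1 byte(s))
  byte[7]=0xC0 cont=1 payload=0x40=64: acc |= 64<<0 -> acc=64 shift=7
  byte[8]=0xB5 cont=1 payload=0x35=53: acc |= 53<<7 -> acc=6848 shift=14
  byte[9]=0x7A cont=0 payload=0x7A=122: acc |= 122<<14 -> acc=2005696 shift=21 [end]
Varint 5: bytes[7:10] = C0 B5 7A -> value 2005696 (3 byte(s))
  byte[10]=0x1B cont=0 payload=0x1B=27: acc |= 27<<0 -> acc=27 shift=7 [end]
Varint 6: bytes[10:11] = 1B -> value 27 (1 byte(s))

Answer: 6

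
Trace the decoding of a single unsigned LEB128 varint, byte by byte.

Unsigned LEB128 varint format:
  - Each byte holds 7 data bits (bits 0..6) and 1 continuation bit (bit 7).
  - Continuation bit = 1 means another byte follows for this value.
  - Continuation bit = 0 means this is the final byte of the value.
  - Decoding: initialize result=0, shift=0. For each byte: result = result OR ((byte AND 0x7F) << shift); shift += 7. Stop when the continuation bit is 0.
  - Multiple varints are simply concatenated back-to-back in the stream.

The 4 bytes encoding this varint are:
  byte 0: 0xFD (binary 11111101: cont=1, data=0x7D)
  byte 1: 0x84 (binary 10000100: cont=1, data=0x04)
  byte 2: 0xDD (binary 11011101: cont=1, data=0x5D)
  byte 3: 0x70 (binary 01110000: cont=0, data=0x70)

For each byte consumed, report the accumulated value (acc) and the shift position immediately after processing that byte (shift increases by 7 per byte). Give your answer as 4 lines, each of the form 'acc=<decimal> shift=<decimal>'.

byte 0=0xFD: payload=0x7D=125, contrib = 125<<0 = 125; acc -> 125, shift -> 7
byte 1=0x84: payload=0x04=4, contrib = 4<<7 = 512; acc -> 637, shift -> 14
byte 2=0xDD: payload=0x5D=93, contrib = 93<<14 = 1523712; acc -> 1524349, shift -> 21
byte 3=0x70: payload=0x70=112, contrib = 112<<21 = 234881024; acc -> 236405373, shift -> 28

Answer: acc=125 shift=7
acc=637 shift=14
acc=1524349 shift=21
acc=236405373 shift=28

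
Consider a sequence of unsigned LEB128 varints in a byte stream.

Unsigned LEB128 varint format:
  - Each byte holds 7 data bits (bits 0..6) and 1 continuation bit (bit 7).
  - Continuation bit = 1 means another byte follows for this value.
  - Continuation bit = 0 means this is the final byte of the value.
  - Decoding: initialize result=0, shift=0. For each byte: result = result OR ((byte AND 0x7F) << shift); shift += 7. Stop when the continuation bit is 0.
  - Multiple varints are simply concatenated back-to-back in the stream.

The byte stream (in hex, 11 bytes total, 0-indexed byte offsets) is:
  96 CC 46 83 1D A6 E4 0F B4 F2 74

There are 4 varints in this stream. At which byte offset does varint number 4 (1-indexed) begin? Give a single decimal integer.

Answer: 8

Derivation:
  byte[0]=0x96 cont=1 payload=0x16=22: acc |= 22<<0 -> acc=22 shift=7
  byte[1]=0xCC cont=1 payload=0x4C=76: acc |= 76<<7 -> acc=9750 shift=14
  byte[2]=0x46 cont=0 payload=0x46=70: acc |= 70<<14 -> acc=1156630 shift=21 [end]
Varint 1: bytes[0:3] = 96 CC 46 -> value 1156630 (3 byte(s))
  byte[3]=0x83 cont=1 payload=0x03=3: acc |= 3<<0 -> acc=3 shift=7
  byte[4]=0x1D cont=0 payload=0x1D=29: acc |= 29<<7 -> acc=3715 shift=14 [end]
Varint 2: bytes[3:5] = 83 1D -> value 3715 (2 byte(s))
  byte[5]=0xA6 cont=1 payload=0x26=38: acc |= 38<<0 -> acc=38 shift=7
  byte[6]=0xE4 cont=1 payload=0x64=100: acc |= 100<<7 -> acc=12838 shift=14
  byte[7]=0x0F cont=0 payload=0x0F=15: acc |= 15<<14 -> acc=258598 shift=21 [end]
Varint 3: bytes[5:8] = A6 E4 0F -> value 258598 (3 byte(s))
  byte[8]=0xB4 cont=1 payload=0x34=52: acc |= 52<<0 -> acc=52 shift=7
  byte[9]=0xF2 cont=1 payload=0x72=114: acc |= 114<<7 -> acc=14644 shift=14
  byte[10]=0x74 cont=0 payload=0x74=116: acc |= 116<<14 -> acc=1915188 shift=21 [end]
Varint 4: bytes[8:11] = B4 F2 74 -> value 1915188 (3 byte(s))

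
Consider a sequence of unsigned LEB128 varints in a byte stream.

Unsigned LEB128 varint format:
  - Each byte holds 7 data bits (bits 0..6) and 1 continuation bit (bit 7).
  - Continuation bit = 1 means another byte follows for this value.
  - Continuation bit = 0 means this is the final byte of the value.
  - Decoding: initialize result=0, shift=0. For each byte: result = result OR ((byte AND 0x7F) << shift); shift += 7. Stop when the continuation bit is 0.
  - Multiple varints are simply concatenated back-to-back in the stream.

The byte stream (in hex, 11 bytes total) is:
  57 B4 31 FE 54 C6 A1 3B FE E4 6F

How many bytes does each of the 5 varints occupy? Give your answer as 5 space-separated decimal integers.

  byte[0]=0x57 cont=0 payload=0x57=87: acc |= 87<<0 -> acc=87 shift=7 [end]
Varint 1: bytes[0:1] = 57 -> value 87 (1 byte(s))
  byte[1]=0xB4 cont=1 payload=0x34=52: acc |= 52<<0 -> acc=52 shift=7
  byte[2]=0x31 cont=0 payload=0x31=49: acc |= 49<<7 -> acc=6324 shift=14 [end]
Varint 2: bytes[1:3] = B4 31 -> value 6324 (2 byte(s))
  byte[3]=0xFE cont=1 payload=0x7E=126: acc |= 126<<0 -> acc=126 shift=7
  byte[4]=0x54 cont=0 payload=0x54=84: acc |= 84<<7 -> acc=10878 shift=14 [end]
Varint 3: bytes[3:5] = FE 54 -> value 10878 (2 byte(s))
  byte[5]=0xC6 cont=1 payload=0x46=70: acc |= 70<<0 -> acc=70 shift=7
  byte[6]=0xA1 cont=1 payload=0x21=33: acc |= 33<<7 -> acc=4294 shift=14
  byte[7]=0x3B cont=0 payload=0x3B=59: acc |= 59<<14 -> acc=970950 shift=21 [end]
Varint 4: bytes[5:8] = C6 A1 3B -> value 970950 (3 byte(s))
  byte[8]=0xFE cont=1 payload=0x7E=126: acc |= 126<<0 -> acc=126 shift=7
  byte[9]=0xE4 cont=1 payload=0x64=100: acc |= 100<<7 -> acc=12926 shift=14
  byte[10]=0x6F cont=0 payload=0x6F=111: acc |= 111<<14 -> acc=1831550 shift=21 [end]
Varint 5: bytes[8:11] = FE E4 6F -> value 1831550 (3 byte(s))

Answer: 1 2 2 3 3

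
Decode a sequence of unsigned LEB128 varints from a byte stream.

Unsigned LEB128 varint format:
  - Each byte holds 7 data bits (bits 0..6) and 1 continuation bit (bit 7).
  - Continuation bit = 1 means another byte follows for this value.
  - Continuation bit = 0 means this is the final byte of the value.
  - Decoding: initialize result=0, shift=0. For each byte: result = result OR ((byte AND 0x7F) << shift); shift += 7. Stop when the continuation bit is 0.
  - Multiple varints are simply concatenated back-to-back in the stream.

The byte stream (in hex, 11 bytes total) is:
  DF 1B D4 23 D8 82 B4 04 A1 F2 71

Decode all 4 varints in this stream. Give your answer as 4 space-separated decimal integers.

Answer: 3551 4564 9240920 1866017

Derivation:
  byte[0]=0xDF cont=1 payload=0x5F=95: acc |= 95<<0 -> acc=95 shift=7
  byte[1]=0x1B cont=0 payload=0x1B=27: acc |= 27<<7 -> acc=3551 shift=14 [end]
Varint 1: bytes[0:2] = DF 1B -> value 3551 (2 byte(s))
  byte[2]=0xD4 cont=1 payload=0x54=84: acc |= 84<<0 -> acc=84 shift=7
  byte[3]=0x23 cont=0 payload=0x23=35: acc |= 35<<7 -> acc=4564 shift=14 [end]
Varint 2: bytes[2:4] = D4 23 -> value 4564 (2 byte(s))
  byte[4]=0xD8 cont=1 payload=0x58=88: acc |= 88<<0 -> acc=88 shift=7
  byte[5]=0x82 cont=1 payload=0x02=2: acc |= 2<<7 -> acc=344 shift=14
  byte[6]=0xB4 cont=1 payload=0x34=52: acc |= 52<<14 -> acc=852312 shift=21
  byte[7]=0x04 cont=0 payload=0x04=4: acc |= 4<<21 -> acc=9240920 shift=28 [end]
Varint 3: bytes[4:8] = D8 82 B4 04 -> value 9240920 (4 byte(s))
  byte[8]=0xA1 cont=1 payload=0x21=33: acc |= 33<<0 -> acc=33 shift=7
  byte[9]=0xF2 cont=1 payload=0x72=114: acc |= 114<<7 -> acc=14625 shift=14
  byte[10]=0x71 cont=0 payload=0x71=113: acc |= 113<<14 -> acc=1866017 shift=21 [end]
Varint 4: bytes[8:11] = A1 F2 71 -> value 1866017 (3 byte(s))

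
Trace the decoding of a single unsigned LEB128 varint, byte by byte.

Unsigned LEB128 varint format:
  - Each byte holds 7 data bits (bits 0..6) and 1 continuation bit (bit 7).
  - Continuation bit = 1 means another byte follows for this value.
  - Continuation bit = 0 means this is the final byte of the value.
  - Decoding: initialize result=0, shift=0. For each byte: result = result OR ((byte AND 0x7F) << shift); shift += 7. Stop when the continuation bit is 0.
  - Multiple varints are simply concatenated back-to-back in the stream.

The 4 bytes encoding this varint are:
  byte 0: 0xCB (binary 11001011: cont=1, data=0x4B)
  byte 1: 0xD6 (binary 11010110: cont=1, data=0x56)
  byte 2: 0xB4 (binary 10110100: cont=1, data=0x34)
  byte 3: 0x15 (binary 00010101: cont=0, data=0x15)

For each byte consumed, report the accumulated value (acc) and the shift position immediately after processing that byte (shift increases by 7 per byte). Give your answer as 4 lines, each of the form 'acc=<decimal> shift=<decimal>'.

byte 0=0xCB: payload=0x4B=75, contrib = 75<<0 = 75; acc -> 75, shift -> 7
byte 1=0xD6: payload=0x56=86, contrib = 86<<7 = 11008; acc -> 11083, shift -> 14
byte 2=0xB4: payload=0x34=52, contrib = 52<<14 = 851968; acc -> 863051, shift -> 21
byte 3=0x15: payload=0x15=21, contrib = 21<<21 = 44040192; acc -> 44903243, shift -> 28

Answer: acc=75 shift=7
acc=11083 shift=14
acc=863051 shift=21
acc=44903243 shift=28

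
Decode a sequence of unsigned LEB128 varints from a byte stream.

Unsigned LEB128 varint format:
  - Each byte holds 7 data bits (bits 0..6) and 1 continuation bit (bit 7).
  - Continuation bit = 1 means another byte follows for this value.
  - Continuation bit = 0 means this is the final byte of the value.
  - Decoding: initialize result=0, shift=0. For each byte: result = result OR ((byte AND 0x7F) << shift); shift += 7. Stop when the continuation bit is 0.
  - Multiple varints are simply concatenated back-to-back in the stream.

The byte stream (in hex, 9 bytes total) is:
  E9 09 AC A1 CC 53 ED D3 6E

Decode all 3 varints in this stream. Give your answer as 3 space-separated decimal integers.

  byte[0]=0xE9 cont=1 payload=0x69=105: acc |= 105<<0 -> acc=105 shift=7
  byte[1]=0x09 cont=0 payload=0x09=9: acc |= 9<<7 -> acc=1257 shift=14 [end]
Varint 1: bytes[0:2] = E9 09 -> value 1257 (2 byte(s))
  byte[2]=0xAC cont=1 payload=0x2C=44: acc |= 44<<0 -> acc=44 shift=7
  byte[3]=0xA1 cont=1 payload=0x21=33: acc |= 33<<7 -> acc=4268 shift=14
  byte[4]=0xCC cont=1 payload=0x4C=76: acc |= 76<<14 -> acc=1249452 shift=21
  byte[5]=0x53 cont=0 payload=0x53=83: acc |= 83<<21 -> acc=175313068 shift=28 [end]
Varint 2: bytes[2:6] = AC A1 CC 53 -> value 175313068 (4 byte(s))
  byte[6]=0xED cont=1 payload=0x6D=109: acc |= 109<<0 -> acc=109 shift=7
  byte[7]=0xD3 cont=1 payload=0x53=83: acc |= 83<<7 -> acc=10733 shift=14
  byte[8]=0x6E cont=0 payload=0x6E=110: acc |= 110<<14 -> acc=1812973 shift=21 [end]
Varint 3: bytes[6:9] = ED D3 6E -> value 1812973 (3 byte(s))

Answer: 1257 175313068 1812973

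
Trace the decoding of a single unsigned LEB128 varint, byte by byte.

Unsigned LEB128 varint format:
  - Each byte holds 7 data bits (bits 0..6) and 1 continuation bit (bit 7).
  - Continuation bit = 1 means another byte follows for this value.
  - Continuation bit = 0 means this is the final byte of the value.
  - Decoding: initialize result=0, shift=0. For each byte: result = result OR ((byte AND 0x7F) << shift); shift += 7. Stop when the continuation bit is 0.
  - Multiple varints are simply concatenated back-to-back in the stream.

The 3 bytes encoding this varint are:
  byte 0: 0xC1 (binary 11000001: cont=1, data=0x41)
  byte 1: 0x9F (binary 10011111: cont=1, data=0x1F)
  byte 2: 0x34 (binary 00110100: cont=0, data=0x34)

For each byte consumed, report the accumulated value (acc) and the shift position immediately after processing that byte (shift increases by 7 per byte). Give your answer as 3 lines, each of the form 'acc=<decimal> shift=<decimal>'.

Answer: acc=65 shift=7
acc=4033 shift=14
acc=856001 shift=21

Derivation:
byte 0=0xC1: payload=0x41=65, contrib = 65<<0 = 65; acc -> 65, shift -> 7
byte 1=0x9F: payload=0x1F=31, contrib = 31<<7 = 3968; acc -> 4033, shift -> 14
byte 2=0x34: payload=0x34=52, contrib = 52<<14 = 851968; acc -> 856001, shift -> 21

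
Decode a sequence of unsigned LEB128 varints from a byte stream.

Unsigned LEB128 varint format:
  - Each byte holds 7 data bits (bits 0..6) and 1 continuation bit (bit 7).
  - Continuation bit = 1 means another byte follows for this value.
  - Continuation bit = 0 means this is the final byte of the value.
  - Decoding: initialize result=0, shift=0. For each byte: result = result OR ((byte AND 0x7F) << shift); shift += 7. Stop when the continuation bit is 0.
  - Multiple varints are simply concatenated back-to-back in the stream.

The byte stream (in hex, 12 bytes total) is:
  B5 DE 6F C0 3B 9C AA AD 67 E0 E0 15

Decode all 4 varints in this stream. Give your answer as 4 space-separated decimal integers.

Answer: 1830709 7616 216749340 356448

Derivation:
  byte[0]=0xB5 cont=1 payload=0x35=53: acc |= 53<<0 -> acc=53 shift=7
  byte[1]=0xDE cont=1 payload=0x5E=94: acc |= 94<<7 -> acc=12085 shift=14
  byte[2]=0x6F cont=0 payload=0x6F=111: acc |= 111<<14 -> acc=1830709 shift=21 [end]
Varint 1: bytes[0:3] = B5 DE 6F -> value 1830709 (3 byte(s))
  byte[3]=0xC0 cont=1 payload=0x40=64: acc |= 64<<0 -> acc=64 shift=7
  byte[4]=0x3B cont=0 payload=0x3B=59: acc |= 59<<7 -> acc=7616 shift=14 [end]
Varint 2: bytes[3:5] = C0 3B -> value 7616 (2 byte(s))
  byte[5]=0x9C cont=1 payload=0x1C=28: acc |= 28<<0 -> acc=28 shift=7
  byte[6]=0xAA cont=1 payload=0x2A=42: acc |= 42<<7 -> acc=5404 shift=14
  byte[7]=0xAD cont=1 payload=0x2D=45: acc |= 45<<14 -> acc=742684 shift=21
  byte[8]=0x67 cont=0 payload=0x67=103: acc |= 103<<21 -> acc=216749340 shift=28 [end]
Varint 3: bytes[5:9] = 9C AA AD 67 -> value 216749340 (4 byte(s))
  byte[9]=0xE0 cont=1 payload=0x60=96: acc |= 96<<0 -> acc=96 shift=7
  byte[10]=0xE0 cont=1 payload=0x60=96: acc |= 96<<7 -> acc=12384 shift=14
  byte[11]=0x15 cont=0 payload=0x15=21: acc |= 21<<14 -> acc=356448 shift=21 [end]
Varint 4: bytes[9:12] = E0 E0 15 -> value 356448 (3 byte(s))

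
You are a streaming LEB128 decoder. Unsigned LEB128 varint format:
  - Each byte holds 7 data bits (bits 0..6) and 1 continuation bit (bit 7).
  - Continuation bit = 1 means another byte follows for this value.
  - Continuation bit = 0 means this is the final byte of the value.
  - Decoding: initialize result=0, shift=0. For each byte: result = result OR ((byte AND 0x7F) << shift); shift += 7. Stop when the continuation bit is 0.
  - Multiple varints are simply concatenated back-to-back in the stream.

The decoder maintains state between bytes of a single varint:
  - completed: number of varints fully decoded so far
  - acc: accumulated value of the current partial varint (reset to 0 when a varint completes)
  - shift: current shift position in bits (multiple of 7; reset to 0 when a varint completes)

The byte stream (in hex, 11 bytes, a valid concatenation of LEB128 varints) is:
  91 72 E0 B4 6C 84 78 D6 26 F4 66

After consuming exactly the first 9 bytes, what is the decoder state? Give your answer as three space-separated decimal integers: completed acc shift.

Answer: 4 0 0

Derivation:
byte[0]=0x91 cont=1 payload=0x11: acc |= 17<<0 -> completed=0 acc=17 shift=7
byte[1]=0x72 cont=0 payload=0x72: varint #1 complete (value=14609); reset -> completed=1 acc=0 shift=0
byte[2]=0xE0 cont=1 payload=0x60: acc |= 96<<0 -> completed=1 acc=96 shift=7
byte[3]=0xB4 cont=1 payload=0x34: acc |= 52<<7 -> completed=1 acc=6752 shift=14
byte[4]=0x6C cont=0 payload=0x6C: varint #2 complete (value=1776224); reset -> completed=2 acc=0 shift=0
byte[5]=0x84 cont=1 payload=0x04: acc |= 4<<0 -> completed=2 acc=4 shift=7
byte[6]=0x78 cont=0 payload=0x78: varint #3 complete (value=15364); reset -> completed=3 acc=0 shift=0
byte[7]=0xD6 cont=1 payload=0x56: acc |= 86<<0 -> completed=3 acc=86 shift=7
byte[8]=0x26 cont=0 payload=0x26: varint #4 complete (value=4950); reset -> completed=4 acc=0 shift=0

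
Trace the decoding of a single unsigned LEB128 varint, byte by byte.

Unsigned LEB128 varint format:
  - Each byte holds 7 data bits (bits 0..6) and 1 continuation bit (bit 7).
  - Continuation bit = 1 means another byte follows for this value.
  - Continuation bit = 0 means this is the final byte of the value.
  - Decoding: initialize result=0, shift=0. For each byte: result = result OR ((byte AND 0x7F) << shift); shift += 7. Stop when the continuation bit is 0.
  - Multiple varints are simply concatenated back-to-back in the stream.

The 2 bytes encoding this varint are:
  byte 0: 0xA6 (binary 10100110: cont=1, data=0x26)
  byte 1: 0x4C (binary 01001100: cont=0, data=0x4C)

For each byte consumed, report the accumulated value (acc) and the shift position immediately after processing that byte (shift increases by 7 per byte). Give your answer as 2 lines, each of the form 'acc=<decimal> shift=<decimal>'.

byte 0=0xA6: payload=0x26=38, contrib = 38<<0 = 38; acc -> 38, shift -> 7
byte 1=0x4C: payload=0x4C=76, contrib = 76<<7 = 9728; acc -> 9766, shift -> 14

Answer: acc=38 shift=7
acc=9766 shift=14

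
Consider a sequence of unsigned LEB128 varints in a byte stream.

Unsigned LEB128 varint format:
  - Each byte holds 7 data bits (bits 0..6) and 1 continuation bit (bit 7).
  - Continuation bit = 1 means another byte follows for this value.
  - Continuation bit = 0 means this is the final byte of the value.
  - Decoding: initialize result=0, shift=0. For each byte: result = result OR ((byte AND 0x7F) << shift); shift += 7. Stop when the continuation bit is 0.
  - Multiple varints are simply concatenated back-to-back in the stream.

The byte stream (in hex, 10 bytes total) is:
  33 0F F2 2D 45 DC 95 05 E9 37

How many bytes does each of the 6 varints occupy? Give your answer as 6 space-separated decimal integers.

  byte[0]=0x33 cont=0 payload=0x33=51: acc |= 51<<0 -> acc=51 shift=7 [end]
Varint 1: bytes[0:1] = 33 -> value 51 (1 byte(s))
  byte[1]=0x0F cont=0 payload=0x0F=15: acc |= 15<<0 -> acc=15 shift=7 [end]
Varint 2: bytes[1:2] = 0F -> value 15 (1 byte(s))
  byte[2]=0xF2 cont=1 payload=0x72=114: acc |= 114<<0 -> acc=114 shift=7
  byte[3]=0x2D cont=0 payload=0x2D=45: acc |= 45<<7 -> acc=5874 shift=14 [end]
Varint 3: bytes[2:4] = F2 2D -> value 5874 (2 byte(s))
  byte[4]=0x45 cont=0 payload=0x45=69: acc |= 69<<0 -> acc=69 shift=7 [end]
Varint 4: bytes[4:5] = 45 -> value 69 (1 byte(s))
  byte[5]=0xDC cont=1 payload=0x5C=92: acc |= 92<<0 -> acc=92 shift=7
  byte[6]=0x95 cont=1 payload=0x15=21: acc |= 21<<7 -> acc=2780 shift=14
  byte[7]=0x05 cont=0 payload=0x05=5: acc |= 5<<14 -> acc=84700 shift=21 [end]
Varint 5: bytes[5:8] = DC 95 05 -> value 84700 (3 byte(s))
  byte[8]=0xE9 cont=1 payload=0x69=105: acc |= 105<<0 -> acc=105 shift=7
  byte[9]=0x37 cont=0 payload=0x37=55: acc |= 55<<7 -> acc=7145 shift=14 [end]
Varint 6: bytes[8:10] = E9 37 -> value 7145 (2 byte(s))

Answer: 1 1 2 1 3 2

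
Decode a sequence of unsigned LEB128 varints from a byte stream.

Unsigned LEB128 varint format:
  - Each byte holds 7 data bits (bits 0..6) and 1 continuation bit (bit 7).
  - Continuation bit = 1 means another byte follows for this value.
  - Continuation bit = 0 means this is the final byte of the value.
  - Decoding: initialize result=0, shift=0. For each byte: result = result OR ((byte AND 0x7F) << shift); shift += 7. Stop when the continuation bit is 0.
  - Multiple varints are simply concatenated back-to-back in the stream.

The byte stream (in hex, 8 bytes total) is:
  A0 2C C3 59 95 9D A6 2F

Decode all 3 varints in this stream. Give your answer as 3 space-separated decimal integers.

  byte[0]=0xA0 cont=1 payload=0x20=32: acc |= 32<<0 -> acc=32 shift=7
  byte[1]=0x2C cont=0 payload=0x2C=44: acc |= 44<<7 -> acc=5664 shift=14 [end]
Varint 1: bytes[0:2] = A0 2C -> value 5664 (2 byte(s))
  byte[2]=0xC3 cont=1 payload=0x43=67: acc |= 67<<0 -> acc=67 shift=7
  byte[3]=0x59 cont=0 payload=0x59=89: acc |= 89<<7 -> acc=11459 shift=14 [end]
Varint 2: bytes[2:4] = C3 59 -> value 11459 (2 byte(s))
  byte[4]=0x95 cont=1 payload=0x15=21: acc |= 21<<0 -> acc=21 shift=7
  byte[5]=0x9D cont=1 payload=0x1D=29: acc |= 29<<7 -> acc=3733 shift=14
  byte[6]=0xA6 cont=1 payload=0x26=38: acc |= 38<<14 -> acc=626325 shift=21
  byte[7]=0x2F cont=0 payload=0x2F=47: acc |= 47<<21 -> acc=99192469 shift=28 [end]
Varint 3: bytes[4:8] = 95 9D A6 2F -> value 99192469 (4 byte(s))

Answer: 5664 11459 99192469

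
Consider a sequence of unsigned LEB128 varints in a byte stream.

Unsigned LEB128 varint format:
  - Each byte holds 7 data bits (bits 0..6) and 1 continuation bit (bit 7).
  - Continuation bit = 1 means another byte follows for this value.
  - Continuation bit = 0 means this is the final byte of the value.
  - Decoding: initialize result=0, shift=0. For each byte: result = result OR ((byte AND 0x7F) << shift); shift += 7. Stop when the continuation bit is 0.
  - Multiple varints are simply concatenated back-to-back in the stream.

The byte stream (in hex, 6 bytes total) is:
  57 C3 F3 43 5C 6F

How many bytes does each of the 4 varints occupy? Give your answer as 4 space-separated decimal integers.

Answer: 1 3 1 1

Derivation:
  byte[0]=0x57 cont=0 payload=0x57=87: acc |= 87<<0 -> acc=87 shift=7 [end]
Varint 1: bytes[0:1] = 57 -> value 87 (1 byte(s))
  byte[1]=0xC3 cont=1 payload=0x43=67: acc |= 67<<0 -> acc=67 shift=7
  byte[2]=0xF3 cont=1 payload=0x73=115: acc |= 115<<7 -> acc=14787 shift=14
  byte[3]=0x43 cont=0 payload=0x43=67: acc |= 67<<14 -> acc=1112515 shift=21 [end]
Varint 2: bytes[1:4] = C3 F3 43 -> value 1112515 (3 byte(s))
  byte[4]=0x5C cont=0 payload=0x5C=92: acc |= 92<<0 -> acc=92 shift=7 [end]
Varint 3: bytes[4:5] = 5C -> value 92 (1 byte(s))
  byte[5]=0x6F cont=0 payload=0x6F=111: acc |= 111<<0 -> acc=111 shift=7 [end]
Varint 4: bytes[5:6] = 6F -> value 111 (1 byte(s))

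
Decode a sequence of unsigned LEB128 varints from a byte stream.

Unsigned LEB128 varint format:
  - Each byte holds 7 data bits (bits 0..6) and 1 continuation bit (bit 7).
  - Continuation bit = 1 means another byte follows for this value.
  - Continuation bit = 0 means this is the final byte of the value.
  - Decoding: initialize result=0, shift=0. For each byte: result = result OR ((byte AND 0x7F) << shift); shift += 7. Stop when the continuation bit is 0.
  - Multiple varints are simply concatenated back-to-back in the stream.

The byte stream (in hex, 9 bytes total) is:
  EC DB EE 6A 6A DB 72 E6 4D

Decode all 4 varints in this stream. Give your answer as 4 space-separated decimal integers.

Answer: 224112108 106 14683 9958

Derivation:
  byte[0]=0xEC cont=1 payload=0x6C=108: acc |= 108<<0 -> acc=108 shift=7
  byte[1]=0xDB cont=1 payload=0x5B=91: acc |= 91<<7 -> acc=11756 shift=14
  byte[2]=0xEE cont=1 payload=0x6E=110: acc |= 110<<14 -> acc=1813996 shift=21
  byte[3]=0x6A cont=0 payload=0x6A=106: acc |= 106<<21 -> acc=224112108 shift=28 [end]
Varint 1: bytes[0:4] = EC DB EE 6A -> value 224112108 (4 byte(s))
  byte[4]=0x6A cont=0 payload=0x6A=106: acc |= 106<<0 -> acc=106 shift=7 [end]
Varint 2: bytes[4:5] = 6A -> value 106 (1 byte(s))
  byte[5]=0xDB cont=1 payload=0x5B=91: acc |= 91<<0 -> acc=91 shift=7
  byte[6]=0x72 cont=0 payload=0x72=114: acc |= 114<<7 -> acc=14683 shift=14 [end]
Varint 3: bytes[5:7] = DB 72 -> value 14683 (2 byte(s))
  byte[7]=0xE6 cont=1 payload=0x66=102: acc |= 102<<0 -> acc=102 shift=7
  byte[8]=0x4D cont=0 payload=0x4D=77: acc |= 77<<7 -> acc=9958 shift=14 [end]
Varint 4: bytes[7:9] = E6 4D -> value 9958 (2 byte(s))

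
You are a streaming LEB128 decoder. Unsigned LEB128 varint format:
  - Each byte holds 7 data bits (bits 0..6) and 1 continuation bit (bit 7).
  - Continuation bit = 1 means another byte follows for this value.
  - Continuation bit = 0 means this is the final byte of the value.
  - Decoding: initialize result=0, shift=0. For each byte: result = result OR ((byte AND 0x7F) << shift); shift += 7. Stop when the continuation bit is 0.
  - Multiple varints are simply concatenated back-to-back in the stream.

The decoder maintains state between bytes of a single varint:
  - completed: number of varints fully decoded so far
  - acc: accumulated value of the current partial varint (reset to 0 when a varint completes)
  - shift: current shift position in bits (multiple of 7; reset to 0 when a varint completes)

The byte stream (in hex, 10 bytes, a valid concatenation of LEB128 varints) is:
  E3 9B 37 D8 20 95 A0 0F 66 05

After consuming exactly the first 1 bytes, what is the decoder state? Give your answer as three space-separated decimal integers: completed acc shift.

Answer: 0 99 7

Derivation:
byte[0]=0xE3 cont=1 payload=0x63: acc |= 99<<0 -> completed=0 acc=99 shift=7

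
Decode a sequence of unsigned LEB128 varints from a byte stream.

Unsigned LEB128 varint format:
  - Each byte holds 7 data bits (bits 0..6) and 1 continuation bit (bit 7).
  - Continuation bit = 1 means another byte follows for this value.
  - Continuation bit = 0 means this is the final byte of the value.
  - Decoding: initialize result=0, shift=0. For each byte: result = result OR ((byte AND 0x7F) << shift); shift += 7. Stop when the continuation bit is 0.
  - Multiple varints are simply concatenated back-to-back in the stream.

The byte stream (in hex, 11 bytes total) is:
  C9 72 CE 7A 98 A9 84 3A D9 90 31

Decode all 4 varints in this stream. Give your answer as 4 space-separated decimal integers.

Answer: 14665 15694 121705624 804953

Derivation:
  byte[0]=0xC9 cont=1 payload=0x49=73: acc |= 73<<0 -> acc=73 shift=7
  byte[1]=0x72 cont=0 payload=0x72=114: acc |= 114<<7 -> acc=14665 shift=14 [end]
Varint 1: bytes[0:2] = C9 72 -> value 14665 (2 byte(s))
  byte[2]=0xCE cont=1 payload=0x4E=78: acc |= 78<<0 -> acc=78 shift=7
  byte[3]=0x7A cont=0 payload=0x7A=122: acc |= 122<<7 -> acc=15694 shift=14 [end]
Varint 2: bytes[2:4] = CE 7A -> value 15694 (2 byte(s))
  byte[4]=0x98 cont=1 payload=0x18=24: acc |= 24<<0 -> acc=24 shift=7
  byte[5]=0xA9 cont=1 payload=0x29=41: acc |= 41<<7 -> acc=5272 shift=14
  byte[6]=0x84 cont=1 payload=0x04=4: acc |= 4<<14 -> acc=70808 shift=21
  byte[7]=0x3A cont=0 payload=0x3A=58: acc |= 58<<21 -> acc=121705624 shift=28 [end]
Varint 3: bytes[4:8] = 98 A9 84 3A -> value 121705624 (4 byte(s))
  byte[8]=0xD9 cont=1 payload=0x59=89: acc |= 89<<0 -> acc=89 shift=7
  byte[9]=0x90 cont=1 payload=0x10=16: acc |= 16<<7 -> acc=2137 shift=14
  byte[10]=0x31 cont=0 payload=0x31=49: acc |= 49<<14 -> acc=804953 shift=21 [end]
Varint 4: bytes[8:11] = D9 90 31 -> value 804953 (3 byte(s))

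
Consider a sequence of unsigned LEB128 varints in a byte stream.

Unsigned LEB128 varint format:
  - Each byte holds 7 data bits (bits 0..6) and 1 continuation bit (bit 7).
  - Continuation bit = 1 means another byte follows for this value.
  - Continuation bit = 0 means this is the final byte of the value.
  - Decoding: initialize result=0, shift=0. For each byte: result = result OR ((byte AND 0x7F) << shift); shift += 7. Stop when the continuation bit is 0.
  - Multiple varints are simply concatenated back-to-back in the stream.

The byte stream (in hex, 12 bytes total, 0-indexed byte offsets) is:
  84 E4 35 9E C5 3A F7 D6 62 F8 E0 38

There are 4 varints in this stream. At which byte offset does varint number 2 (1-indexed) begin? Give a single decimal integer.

Answer: 3

Derivation:
  byte[0]=0x84 cont=1 payload=0x04=4: acc |= 4<<0 -> acc=4 shift=7
  byte[1]=0xE4 cont=1 payload=0x64=100: acc |= 100<<7 -> acc=12804 shift=14
  byte[2]=0x35 cont=0 payload=0x35=53: acc |= 53<<14 -> acc=881156 shift=21 [end]
Varint 1: bytes[0:3] = 84 E4 35 -> value 881156 (3 byte(s))
  byte[3]=0x9E cont=1 payload=0x1E=30: acc |= 30<<0 -> acc=30 shift=7
  byte[4]=0xC5 cont=1 payload=0x45=69: acc |= 69<<7 -> acc=8862 shift=14
  byte[5]=0x3A cont=0 payload=0x3A=58: acc |= 58<<14 -> acc=959134 shift=21 [end]
Varint 2: bytes[3:6] = 9E C5 3A -> value 959134 (3 byte(s))
  byte[6]=0xF7 cont=1 payload=0x77=119: acc |= 119<<0 -> acc=119 shift=7
  byte[7]=0xD6 cont=1 payload=0x56=86: acc |= 86<<7 -> acc=11127 shift=14
  byte[8]=0x62 cont=0 payload=0x62=98: acc |= 98<<14 -> acc=1616759 shift=21 [end]
Varint 3: bytes[6:9] = F7 D6 62 -> value 1616759 (3 byte(s))
  byte[9]=0xF8 cont=1 payload=0x78=120: acc |= 120<<0 -> acc=120 shift=7
  byte[10]=0xE0 cont=1 payload=0x60=96: acc |= 96<<7 -> acc=12408 shift=14
  byte[11]=0x38 cont=0 payload=0x38=56: acc |= 56<<14 -> acc=929912 shift=21 [end]
Varint 4: bytes[9:12] = F8 E0 38 -> value 929912 (3 byte(s))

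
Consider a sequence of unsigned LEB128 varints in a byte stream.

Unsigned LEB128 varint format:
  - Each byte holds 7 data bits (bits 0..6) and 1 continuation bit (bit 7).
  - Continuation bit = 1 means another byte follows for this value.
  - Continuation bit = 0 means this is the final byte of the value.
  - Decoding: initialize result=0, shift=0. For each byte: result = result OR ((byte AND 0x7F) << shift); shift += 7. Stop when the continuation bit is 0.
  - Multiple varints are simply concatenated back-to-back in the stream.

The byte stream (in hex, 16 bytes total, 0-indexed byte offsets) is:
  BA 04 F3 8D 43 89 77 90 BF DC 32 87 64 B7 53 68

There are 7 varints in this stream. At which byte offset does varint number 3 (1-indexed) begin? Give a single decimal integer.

  byte[0]=0xBA cont=1 payload=0x3A=58: acc |= 58<<0 -> acc=58 shift=7
  byte[1]=0x04 cont=0 payload=0x04=4: acc |= 4<<7 -> acc=570 shift=14 [end]
Varint 1: bytes[0:2] = BA 04 -> value 570 (2 byte(s))
  byte[2]=0xF3 cont=1 payload=0x73=115: acc |= 115<<0 -> acc=115 shift=7
  byte[3]=0x8D cont=1 payload=0x0D=13: acc |= 13<<7 -> acc=1779 shift=14
  byte[4]=0x43 cont=0 payload=0x43=67: acc |= 67<<14 -> acc=1099507 shift=21 [end]
Varint 2: bytes[2:5] = F3 8D 43 -> value 1099507 (3 byte(s))
  byte[5]=0x89 cont=1 payload=0x09=9: acc |= 9<<0 -> acc=9 shift=7
  byte[6]=0x77 cont=0 payload=0x77=119: acc |= 119<<7 -> acc=15241 shift=14 [end]
Varint 3: bytes[5:7] = 89 77 -> value 15241 (2 byte(s))
  byte[7]=0x90 cont=1 payload=0x10=16: acc |= 16<<0 -> acc=16 shift=7
  byte[8]=0xBF cont=1 payload=0x3F=63: acc |= 63<<7 -> acc=8080 shift=14
  byte[9]=0xDC cont=1 payload=0x5C=92: acc |= 92<<14 -> acc=1515408 shift=21
  byte[10]=0x32 cont=0 payload=0x32=50: acc |= 50<<21 -> acc=106373008 shift=28 [end]
Varint 4: bytes[7:11] = 90 BF DC 32 -> value 106373008 (4 byte(s))
  byte[11]=0x87 cont=1 payload=0x07=7: acc |= 7<<0 -> acc=7 shift=7
  byte[12]=0x64 cont=0 payload=0x64=100: acc |= 100<<7 -> acc=12807 shift=14 [end]
Varint 5: bytes[11:13] = 87 64 -> value 12807 (2 byte(s))
  byte[13]=0xB7 cont=1 payload=0x37=55: acc |= 55<<0 -> acc=55 shift=7
  byte[14]=0x53 cont=0 payload=0x53=83: acc |= 83<<7 -> acc=10679 shift=14 [end]
Varint 6: bytes[13:15] = B7 53 -> value 10679 (2 byte(s))
  byte[15]=0x68 cont=0 payload=0x68=104: acc |= 104<<0 -> acc=104 shift=7 [end]
Varint 7: bytes[15:16] = 68 -> value 104 (1 byte(s))

Answer: 5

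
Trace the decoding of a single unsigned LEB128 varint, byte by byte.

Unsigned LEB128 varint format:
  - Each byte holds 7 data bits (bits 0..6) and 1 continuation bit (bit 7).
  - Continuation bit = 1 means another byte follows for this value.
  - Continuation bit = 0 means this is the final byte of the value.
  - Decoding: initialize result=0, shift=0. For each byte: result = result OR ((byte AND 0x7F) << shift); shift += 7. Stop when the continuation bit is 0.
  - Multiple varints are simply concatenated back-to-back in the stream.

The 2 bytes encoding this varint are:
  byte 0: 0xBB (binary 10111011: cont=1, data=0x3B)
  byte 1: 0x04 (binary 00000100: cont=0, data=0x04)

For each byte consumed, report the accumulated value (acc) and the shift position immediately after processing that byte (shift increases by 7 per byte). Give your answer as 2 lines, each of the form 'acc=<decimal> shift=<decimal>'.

byte 0=0xBB: payload=0x3B=59, contrib = 59<<0 = 59; acc -> 59, shift -> 7
byte 1=0x04: payload=0x04=4, contrib = 4<<7 = 512; acc -> 571, shift -> 14

Answer: acc=59 shift=7
acc=571 shift=14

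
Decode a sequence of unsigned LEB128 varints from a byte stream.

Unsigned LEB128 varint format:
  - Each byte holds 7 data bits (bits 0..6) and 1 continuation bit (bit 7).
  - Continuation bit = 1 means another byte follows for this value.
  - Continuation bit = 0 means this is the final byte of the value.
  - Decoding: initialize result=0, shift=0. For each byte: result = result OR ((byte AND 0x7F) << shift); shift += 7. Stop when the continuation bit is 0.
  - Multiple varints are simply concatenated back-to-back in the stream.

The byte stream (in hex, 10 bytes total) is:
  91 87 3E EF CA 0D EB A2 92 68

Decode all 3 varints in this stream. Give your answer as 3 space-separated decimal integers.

Answer: 1016721 222575 218403179

Derivation:
  byte[0]=0x91 cont=1 payload=0x11=17: acc |= 17<<0 -> acc=17 shift=7
  byte[1]=0x87 cont=1 payload=0x07=7: acc |= 7<<7 -> acc=913 shift=14
  byte[2]=0x3E cont=0 payload=0x3E=62: acc |= 62<<14 -> acc=1016721 shift=21 [end]
Varint 1: bytes[0:3] = 91 87 3E -> value 1016721 (3 byte(s))
  byte[3]=0xEF cont=1 payload=0x6F=111: acc |= 111<<0 -> acc=111 shift=7
  byte[4]=0xCA cont=1 payload=0x4A=74: acc |= 74<<7 -> acc=9583 shift=14
  byte[5]=0x0D cont=0 payload=0x0D=13: acc |= 13<<14 -> acc=222575 shift=21 [end]
Varint 2: bytes[3:6] = EF CA 0D -> value 222575 (3 byte(s))
  byte[6]=0xEB cont=1 payload=0x6B=107: acc |= 107<<0 -> acc=107 shift=7
  byte[7]=0xA2 cont=1 payload=0x22=34: acc |= 34<<7 -> acc=4459 shift=14
  byte[8]=0x92 cont=1 payload=0x12=18: acc |= 18<<14 -> acc=299371 shift=21
  byte[9]=0x68 cont=0 payload=0x68=104: acc |= 104<<21 -> acc=218403179 shift=28 [end]
Varint 3: bytes[6:10] = EB A2 92 68 -> value 218403179 (4 byte(s))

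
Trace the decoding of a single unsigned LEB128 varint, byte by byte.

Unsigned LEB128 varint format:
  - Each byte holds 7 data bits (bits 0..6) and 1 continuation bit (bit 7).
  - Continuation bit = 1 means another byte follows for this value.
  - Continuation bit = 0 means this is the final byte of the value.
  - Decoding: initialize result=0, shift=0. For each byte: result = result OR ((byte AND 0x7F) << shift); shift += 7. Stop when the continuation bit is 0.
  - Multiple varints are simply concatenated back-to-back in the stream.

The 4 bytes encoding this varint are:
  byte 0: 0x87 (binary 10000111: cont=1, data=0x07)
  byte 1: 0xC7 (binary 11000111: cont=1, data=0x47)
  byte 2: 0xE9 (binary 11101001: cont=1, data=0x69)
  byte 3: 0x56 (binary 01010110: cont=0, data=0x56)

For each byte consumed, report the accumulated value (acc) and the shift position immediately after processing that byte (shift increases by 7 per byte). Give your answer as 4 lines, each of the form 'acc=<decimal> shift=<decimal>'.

byte 0=0x87: payload=0x07=7, contrib = 7<<0 = 7; acc -> 7, shift -> 7
byte 1=0xC7: payload=0x47=71, contrib = 71<<7 = 9088; acc -> 9095, shift -> 14
byte 2=0xE9: payload=0x69=105, contrib = 105<<14 = 1720320; acc -> 1729415, shift -> 21
byte 3=0x56: payload=0x56=86, contrib = 86<<21 = 180355072; acc -> 182084487, shift -> 28

Answer: acc=7 shift=7
acc=9095 shift=14
acc=1729415 shift=21
acc=182084487 shift=28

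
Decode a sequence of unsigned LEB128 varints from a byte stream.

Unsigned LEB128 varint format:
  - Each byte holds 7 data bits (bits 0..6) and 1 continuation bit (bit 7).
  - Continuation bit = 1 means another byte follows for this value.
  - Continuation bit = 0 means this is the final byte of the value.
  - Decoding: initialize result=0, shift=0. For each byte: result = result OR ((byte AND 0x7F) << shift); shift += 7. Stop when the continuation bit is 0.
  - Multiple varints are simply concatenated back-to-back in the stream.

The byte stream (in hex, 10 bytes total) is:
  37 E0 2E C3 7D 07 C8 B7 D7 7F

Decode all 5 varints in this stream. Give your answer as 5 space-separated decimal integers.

Answer: 55 5984 16067 7 267770824

Derivation:
  byte[0]=0x37 cont=0 payload=0x37=55: acc |= 55<<0 -> acc=55 shift=7 [end]
Varint 1: bytes[0:1] = 37 -> value 55 (1 byte(s))
  byte[1]=0xE0 cont=1 payload=0x60=96: acc |= 96<<0 -> acc=96 shift=7
  byte[2]=0x2E cont=0 payload=0x2E=46: acc |= 46<<7 -> acc=5984 shift=14 [end]
Varint 2: bytes[1:3] = E0 2E -> value 5984 (2 byte(s))
  byte[3]=0xC3 cont=1 payload=0x43=67: acc |= 67<<0 -> acc=67 shift=7
  byte[4]=0x7D cont=0 payload=0x7D=125: acc |= 125<<7 -> acc=16067 shift=14 [end]
Varint 3: bytes[3:5] = C3 7D -> value 16067 (2 byte(s))
  byte[5]=0x07 cont=0 payload=0x07=7: acc |= 7<<0 -> acc=7 shift=7 [end]
Varint 4: bytes[5:6] = 07 -> value 7 (1 byte(s))
  byte[6]=0xC8 cont=1 payload=0x48=72: acc |= 72<<0 -> acc=72 shift=7
  byte[7]=0xB7 cont=1 payload=0x37=55: acc |= 55<<7 -> acc=7112 shift=14
  byte[8]=0xD7 cont=1 payload=0x57=87: acc |= 87<<14 -> acc=1432520 shift=21
  byte[9]=0x7F cont=0 payload=0x7F=127: acc |= 127<<21 -> acc=267770824 shift=28 [end]
Varint 5: bytes[6:10] = C8 B7 D7 7F -> value 267770824 (4 byte(s))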